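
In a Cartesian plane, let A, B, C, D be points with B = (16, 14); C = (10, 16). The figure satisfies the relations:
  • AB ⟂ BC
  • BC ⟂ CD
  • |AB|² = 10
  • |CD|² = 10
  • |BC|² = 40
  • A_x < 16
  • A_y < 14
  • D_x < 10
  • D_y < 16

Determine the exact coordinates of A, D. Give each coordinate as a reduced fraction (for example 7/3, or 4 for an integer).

A = (15, 11)
D = (9, 13)

1. A_x = 15  [[AB ⟂ BC ⇒ 6x-2y-68=0] ∩ [|A−(16, 14)|²=10]]
2. A_y = 11  [[AB ⟂ BC ⇒ 6x-2y-68=0] ∩ [|A−(16, 14)|²=10]]
   so A = (15, 11)
3. D_x = 9  [[BC ⟂ CD ⇒ -6x+2y+28=0] ∩ [|D−(10, 16)|²=10]]
4. D_y = 13  [[BC ⟂ CD ⇒ -6x+2y+28=0] ∩ [|D−(10, 16)|²=10]]
   so D = (9, 13)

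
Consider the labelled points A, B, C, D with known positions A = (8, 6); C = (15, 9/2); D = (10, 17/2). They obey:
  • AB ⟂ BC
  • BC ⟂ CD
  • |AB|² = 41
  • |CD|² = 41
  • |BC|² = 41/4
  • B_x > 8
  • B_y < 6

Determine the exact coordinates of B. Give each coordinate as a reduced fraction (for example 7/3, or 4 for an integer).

1. B_x = 13  [[BC ⟂ CD ⇒ 5x-4y-57=0] ∩ [|B−(8, 6)|²=41]]
2. B_y = 2  [[BC ⟂ CD ⇒ 5x-4y-57=0] ∩ [|B−(8, 6)|²=41]]
   so B = (13, 2)

B = (13, 2)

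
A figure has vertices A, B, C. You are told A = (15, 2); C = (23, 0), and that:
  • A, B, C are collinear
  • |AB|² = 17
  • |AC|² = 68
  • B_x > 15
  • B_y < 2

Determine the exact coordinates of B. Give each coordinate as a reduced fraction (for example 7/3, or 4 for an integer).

B = (19, 1)

1. B_x = 19  [[A, B, C are collinear ⇒ -2x-8y+46=0] ∩ [|B−(15, 2)|²=17]]
2. B_y = 1  [[A, B, C are collinear ⇒ -2x-8y+46=0] ∩ [|B−(15, 2)|²=17]]
   so B = (19, 1)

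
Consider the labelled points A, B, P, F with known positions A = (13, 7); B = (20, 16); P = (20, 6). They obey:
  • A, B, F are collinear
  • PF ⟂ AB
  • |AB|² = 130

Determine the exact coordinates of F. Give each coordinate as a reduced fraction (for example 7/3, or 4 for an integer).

1. F_x = 197/13  [[A, B, F are collinear ⇒ -9x+7y+68=0] ∩ [PF ⟂ AB ⇒ 7x+9y-194=0]]
2. F_y = 127/13  [[A, B, F are collinear ⇒ -9x+7y+68=0] ∩ [PF ⟂ AB ⇒ 7x+9y-194=0]]
   so F = (197/13, 127/13)

F = (197/13, 127/13)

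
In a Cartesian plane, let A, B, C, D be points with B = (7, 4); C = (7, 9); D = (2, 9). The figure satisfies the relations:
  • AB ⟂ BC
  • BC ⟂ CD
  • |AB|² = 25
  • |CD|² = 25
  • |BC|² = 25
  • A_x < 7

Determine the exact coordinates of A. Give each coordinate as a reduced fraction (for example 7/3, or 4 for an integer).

A = (2, 4)

1. A_x = 2  [[AB ⟂ BC ⇒ -5y+20=0] ∩ [|A−(7, 4)|²=25]]
2. A_y = 4  [[AB ⟂ BC ⇒ -5y+20=0] ∩ [|A−(7, 4)|²=25]]
   so A = (2, 4)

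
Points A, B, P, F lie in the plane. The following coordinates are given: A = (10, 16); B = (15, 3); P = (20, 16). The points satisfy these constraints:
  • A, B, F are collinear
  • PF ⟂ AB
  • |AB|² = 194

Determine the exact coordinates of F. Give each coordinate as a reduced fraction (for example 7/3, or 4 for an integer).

F = (1095/97, 1227/97)

1. F_x = 1095/97  [[A, B, F are collinear ⇒ 13x+5y-210=0] ∩ [PF ⟂ AB ⇒ 5x-13y+108=0]]
2. F_y = 1227/97  [[A, B, F are collinear ⇒ 13x+5y-210=0] ∩ [PF ⟂ AB ⇒ 5x-13y+108=0]]
   so F = (1095/97, 1227/97)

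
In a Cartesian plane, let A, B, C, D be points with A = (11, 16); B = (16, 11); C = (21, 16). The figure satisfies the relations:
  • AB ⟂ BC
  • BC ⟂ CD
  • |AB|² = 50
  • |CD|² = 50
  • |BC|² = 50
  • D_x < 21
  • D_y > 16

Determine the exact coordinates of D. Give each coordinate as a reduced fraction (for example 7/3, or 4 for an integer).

D = (16, 21)

1. D_x = 16  [[BC ⟂ CD ⇒ 5x+5y-185=0] ∩ [|D−(21, 16)|²=50]]
2. D_y = 21  [[BC ⟂ CD ⇒ 5x+5y-185=0] ∩ [|D−(21, 16)|²=50]]
   so D = (16, 21)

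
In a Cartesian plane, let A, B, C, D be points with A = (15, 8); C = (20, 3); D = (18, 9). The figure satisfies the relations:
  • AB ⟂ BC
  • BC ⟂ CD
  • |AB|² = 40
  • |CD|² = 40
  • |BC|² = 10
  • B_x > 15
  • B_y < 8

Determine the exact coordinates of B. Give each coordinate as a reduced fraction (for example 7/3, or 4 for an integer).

1. B_x = 17  [[BC ⟂ CD ⇒ 2x-6y-22=0] ∩ [|B−(15, 8)|²=40]]
2. B_y = 2  [[BC ⟂ CD ⇒ 2x-6y-22=0] ∩ [|B−(15, 8)|²=40]]
   so B = (17, 2)

B = (17, 2)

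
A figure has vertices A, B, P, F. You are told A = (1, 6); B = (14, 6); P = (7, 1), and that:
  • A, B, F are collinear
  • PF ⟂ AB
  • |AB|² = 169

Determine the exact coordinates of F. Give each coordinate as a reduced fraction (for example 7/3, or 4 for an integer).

F = (7, 6)

1. F_x = 7  [[A, B, F are collinear ⇒ 13y-78=0] ∩ [PF ⟂ AB ⇒ 13x-91=0]]
2. F_y = 6  [[A, B, F are collinear ⇒ 13y-78=0] ∩ [PF ⟂ AB ⇒ 13x-91=0]]
   so F = (7, 6)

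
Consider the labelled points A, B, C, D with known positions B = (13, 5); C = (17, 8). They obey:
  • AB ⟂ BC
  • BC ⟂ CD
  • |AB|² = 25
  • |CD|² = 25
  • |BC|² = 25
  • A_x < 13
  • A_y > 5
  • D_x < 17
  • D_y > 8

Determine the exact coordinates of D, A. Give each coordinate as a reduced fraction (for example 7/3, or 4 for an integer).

1. D_x = 14  [[BC ⟂ CD ⇒ 4x+3y-92=0] ∩ [|D−(17, 8)|²=25]]
2. D_y = 12  [[BC ⟂ CD ⇒ 4x+3y-92=0] ∩ [|D−(17, 8)|²=25]]
   so D = (14, 12)
3. A_x = 10  [[AB ⟂ BC ⇒ -4x-3y+67=0] ∩ [|A−(13, 5)|²=25]]
4. A_y = 9  [[AB ⟂ BC ⇒ -4x-3y+67=0] ∩ [|A−(13, 5)|²=25]]
   so A = (10, 9)

D = (14, 12)
A = (10, 9)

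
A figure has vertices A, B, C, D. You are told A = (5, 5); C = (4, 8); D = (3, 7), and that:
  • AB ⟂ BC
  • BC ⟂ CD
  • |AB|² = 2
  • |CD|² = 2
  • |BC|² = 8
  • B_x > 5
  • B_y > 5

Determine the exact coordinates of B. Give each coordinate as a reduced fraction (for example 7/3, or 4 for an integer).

1. B_x = 6  [[BC ⟂ CD ⇒ 1x+1y-12=0] ∩ [|B−(5, 5)|²=2]]
2. B_y = 6  [[BC ⟂ CD ⇒ 1x+1y-12=0] ∩ [|B−(5, 5)|²=2]]
   so B = (6, 6)

B = (6, 6)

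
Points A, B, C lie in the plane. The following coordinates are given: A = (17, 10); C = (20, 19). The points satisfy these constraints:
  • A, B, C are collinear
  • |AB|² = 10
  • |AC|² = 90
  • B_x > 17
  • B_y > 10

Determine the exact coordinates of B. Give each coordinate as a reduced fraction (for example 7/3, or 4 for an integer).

1. B_x = 18  [[A, B, C are collinear ⇒ 9x-3y-123=0] ∩ [|B−(17, 10)|²=10]]
2. B_y = 13  [[A, B, C are collinear ⇒ 9x-3y-123=0] ∩ [|B−(17, 10)|²=10]]
   so B = (18, 13)

B = (18, 13)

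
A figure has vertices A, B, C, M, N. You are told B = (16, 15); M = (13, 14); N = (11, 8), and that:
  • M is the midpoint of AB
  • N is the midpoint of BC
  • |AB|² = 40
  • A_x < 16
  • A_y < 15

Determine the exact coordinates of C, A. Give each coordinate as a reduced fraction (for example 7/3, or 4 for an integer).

C = (6, 1)
A = (10, 13)

1. A_x = 10  [A = 2·M−B = 2·(13, 14)−(16, 15)]
2. A_y = 13  [A = 2·M−B = 2·(13, 14)−(16, 15)]
   so A = (10, 13)
3. C_x = 6  [C = 2·N−B = 2·(11, 8)−(16, 15)]
4. C_y = 1  [C = 2·N−B = 2·(11, 8)−(16, 15)]
   so C = (6, 1)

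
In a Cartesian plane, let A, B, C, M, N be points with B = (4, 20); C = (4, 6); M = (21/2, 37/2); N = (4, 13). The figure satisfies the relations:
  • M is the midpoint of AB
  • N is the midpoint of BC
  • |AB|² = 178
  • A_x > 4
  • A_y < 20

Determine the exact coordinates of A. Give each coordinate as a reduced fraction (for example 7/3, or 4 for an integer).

A = (17, 17)

1. A_x = 17  [A = 2·M−B = 2·(21/2, 37/2)−(4, 20)]
2. A_y = 17  [A = 2·M−B = 2·(21/2, 37/2)−(4, 20)]
   so A = (17, 17)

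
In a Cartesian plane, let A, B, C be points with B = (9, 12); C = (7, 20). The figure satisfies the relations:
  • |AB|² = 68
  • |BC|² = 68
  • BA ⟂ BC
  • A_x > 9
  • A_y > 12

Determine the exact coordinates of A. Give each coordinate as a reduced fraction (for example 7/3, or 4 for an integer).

A = (17, 14)

1. A_x = 17  [[BA ⟂ BC ⇒ -2x+8y-78=0] ∩ [|A−(9, 12)|²=68]]
2. A_y = 14  [[BA ⟂ BC ⇒ -2x+8y-78=0] ∩ [|A−(9, 12)|²=68]]
   so A = (17, 14)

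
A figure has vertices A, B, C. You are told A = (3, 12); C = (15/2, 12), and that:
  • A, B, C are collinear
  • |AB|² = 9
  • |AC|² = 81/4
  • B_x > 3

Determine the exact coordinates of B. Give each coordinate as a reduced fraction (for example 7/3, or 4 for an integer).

B = (6, 12)

1. B_x = 6  [[A, B, C are collinear ⇒ -9/2y+54=0] ∩ [|B−(3, 12)|²=9]]
2. B_y = 12  [[A, B, C are collinear ⇒ -9/2y+54=0] ∩ [|B−(3, 12)|²=9]]
   so B = (6, 12)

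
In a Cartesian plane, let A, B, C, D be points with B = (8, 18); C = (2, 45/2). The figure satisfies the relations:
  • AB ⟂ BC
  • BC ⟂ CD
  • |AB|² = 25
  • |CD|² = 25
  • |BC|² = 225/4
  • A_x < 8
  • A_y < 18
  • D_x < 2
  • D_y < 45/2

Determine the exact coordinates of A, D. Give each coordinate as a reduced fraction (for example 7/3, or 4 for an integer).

A = (5, 14)
D = (-1, 37/2)

1. A_x = 5  [[AB ⟂ BC ⇒ 6x-9/2y+33=0] ∩ [|A−(8, 18)|²=25]]
2. A_y = 14  [[AB ⟂ BC ⇒ 6x-9/2y+33=0] ∩ [|A−(8, 18)|²=25]]
   so A = (5, 14)
3. D_x = -1  [[BC ⟂ CD ⇒ -6x+9/2y-357/4=0] ∩ [|D−(2, 45/2)|²=25]]
4. D_y = 37/2  [[BC ⟂ CD ⇒ -6x+9/2y-357/4=0] ∩ [|D−(2, 45/2)|²=25]]
   so D = (-1, 37/2)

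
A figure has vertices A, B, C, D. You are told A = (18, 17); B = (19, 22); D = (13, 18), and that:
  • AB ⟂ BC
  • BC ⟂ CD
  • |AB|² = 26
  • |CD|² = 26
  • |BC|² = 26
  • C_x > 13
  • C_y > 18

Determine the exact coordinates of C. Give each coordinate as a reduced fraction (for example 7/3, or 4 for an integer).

1. C_x = 14  [[AB ⟂ BC ⇒ 1x+5y-129=0] ∩ [|C−(13, 18)|²=26]]
2. C_y = 23  [[AB ⟂ BC ⇒ 1x+5y-129=0] ∩ [|C−(13, 18)|²=26]]
   so C = (14, 23)

C = (14, 23)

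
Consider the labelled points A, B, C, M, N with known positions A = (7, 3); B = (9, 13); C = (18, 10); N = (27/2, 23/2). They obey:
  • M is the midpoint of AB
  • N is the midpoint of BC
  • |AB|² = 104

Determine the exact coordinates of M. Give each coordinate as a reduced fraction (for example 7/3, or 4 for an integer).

1. M_x = 8  [2·M = A+B = (7, 3)+(9, 13)]
2. M_y = 8  [2·M = A+B = (7, 3)+(9, 13)]
   so M = (8, 8)

M = (8, 8)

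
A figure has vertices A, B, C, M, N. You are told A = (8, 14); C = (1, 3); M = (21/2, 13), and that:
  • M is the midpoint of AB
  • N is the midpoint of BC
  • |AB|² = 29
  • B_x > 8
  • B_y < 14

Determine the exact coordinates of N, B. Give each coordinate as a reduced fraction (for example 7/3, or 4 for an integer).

1. B_x = 13  [B = 2·M−A = 2·(21/2, 13)−(8, 14)]
2. B_y = 12  [B = 2·M−A = 2·(21/2, 13)−(8, 14)]
   so B = (13, 12)
3. N_x = 7  [2·N = B+C = (13, 12)+(1, 3)]
4. N_y = 15/2  [2·N = B+C = (13, 12)+(1, 3)]
   so N = (7, 15/2)

N = (7, 15/2)
B = (13, 12)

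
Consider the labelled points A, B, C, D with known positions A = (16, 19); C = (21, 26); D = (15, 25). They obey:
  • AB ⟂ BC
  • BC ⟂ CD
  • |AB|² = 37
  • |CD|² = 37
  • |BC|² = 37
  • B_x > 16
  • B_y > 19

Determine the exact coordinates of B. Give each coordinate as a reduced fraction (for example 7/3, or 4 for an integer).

B = (22, 20)

1. B_x = 22  [[BC ⟂ CD ⇒ 6x+1y-152=0] ∩ [|B−(16, 19)|²=37]]
2. B_y = 20  [[BC ⟂ CD ⇒ 6x+1y-152=0] ∩ [|B−(16, 19)|²=37]]
   so B = (22, 20)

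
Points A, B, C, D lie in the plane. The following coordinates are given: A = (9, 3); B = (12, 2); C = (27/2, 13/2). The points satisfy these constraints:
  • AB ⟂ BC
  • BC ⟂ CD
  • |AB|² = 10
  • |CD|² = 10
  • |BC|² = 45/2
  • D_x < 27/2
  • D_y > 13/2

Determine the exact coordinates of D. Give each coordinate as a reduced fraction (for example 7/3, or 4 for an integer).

D = (21/2, 15/2)

1. D_x = 21/2  [[BC ⟂ CD ⇒ 3/2x+9/2y-99/2=0] ∩ [|D−(27/2, 13/2)|²=10]]
2. D_y = 15/2  [[BC ⟂ CD ⇒ 3/2x+9/2y-99/2=0] ∩ [|D−(27/2, 13/2)|²=10]]
   so D = (21/2, 15/2)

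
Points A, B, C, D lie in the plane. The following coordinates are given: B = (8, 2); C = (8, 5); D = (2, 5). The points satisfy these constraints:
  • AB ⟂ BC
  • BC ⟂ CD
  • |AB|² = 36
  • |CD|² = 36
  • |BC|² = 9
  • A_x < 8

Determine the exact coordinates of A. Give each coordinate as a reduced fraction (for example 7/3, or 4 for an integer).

A = (2, 2)

1. A_x = 2  [[AB ⟂ BC ⇒ -3y+6=0] ∩ [|A−(8, 2)|²=36]]
2. A_y = 2  [[AB ⟂ BC ⇒ -3y+6=0] ∩ [|A−(8, 2)|²=36]]
   so A = (2, 2)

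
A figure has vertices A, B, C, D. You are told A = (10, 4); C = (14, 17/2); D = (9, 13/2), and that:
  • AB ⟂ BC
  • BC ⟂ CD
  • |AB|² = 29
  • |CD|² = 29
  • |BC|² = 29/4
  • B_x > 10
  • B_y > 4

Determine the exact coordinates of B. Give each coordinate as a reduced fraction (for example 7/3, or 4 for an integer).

1. B_x = 15  [[BC ⟂ CD ⇒ 5x+2y-87=0] ∩ [|B−(10, 4)|²=29]]
2. B_y = 6  [[BC ⟂ CD ⇒ 5x+2y-87=0] ∩ [|B−(10, 4)|²=29]]
   so B = (15, 6)

B = (15, 6)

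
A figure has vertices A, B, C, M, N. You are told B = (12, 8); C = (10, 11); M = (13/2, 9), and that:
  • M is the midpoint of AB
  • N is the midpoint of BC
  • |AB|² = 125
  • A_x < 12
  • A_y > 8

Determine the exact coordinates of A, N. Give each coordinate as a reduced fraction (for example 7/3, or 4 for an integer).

1. A_x = 1  [A = 2·M−B = 2·(13/2, 9)−(12, 8)]
2. A_y = 10  [A = 2·M−B = 2·(13/2, 9)−(12, 8)]
   so A = (1, 10)
3. N_x = 11  [2·N = B+C = (12, 8)+(10, 11)]
4. N_y = 19/2  [2·N = B+C = (12, 8)+(10, 11)]
   so N = (11, 19/2)

A = (1, 10)
N = (11, 19/2)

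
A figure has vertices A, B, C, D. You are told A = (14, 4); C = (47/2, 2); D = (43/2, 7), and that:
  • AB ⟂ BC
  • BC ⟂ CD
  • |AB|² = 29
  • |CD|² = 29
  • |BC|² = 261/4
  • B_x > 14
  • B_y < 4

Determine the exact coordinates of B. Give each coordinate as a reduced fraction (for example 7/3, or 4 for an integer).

1. B_x = 16  [[BC ⟂ CD ⇒ 2x-5y-37=0] ∩ [|B−(14, 4)|²=29]]
2. B_y = -1  [[BC ⟂ CD ⇒ 2x-5y-37=0] ∩ [|B−(14, 4)|²=29]]
   so B = (16, -1)

B = (16, -1)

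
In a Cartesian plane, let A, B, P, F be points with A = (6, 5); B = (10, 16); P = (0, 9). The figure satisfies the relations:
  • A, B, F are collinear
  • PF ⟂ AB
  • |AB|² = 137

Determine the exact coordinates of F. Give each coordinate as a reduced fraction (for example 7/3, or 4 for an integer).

1. F_x = 902/137  [[A, B, F are collinear ⇒ -11x+4y+46=0] ∩ [PF ⟂ AB ⇒ 4x+11y-99=0]]
2. F_y = 905/137  [[A, B, F are collinear ⇒ -11x+4y+46=0] ∩ [PF ⟂ AB ⇒ 4x+11y-99=0]]
   so F = (902/137, 905/137)

F = (902/137, 905/137)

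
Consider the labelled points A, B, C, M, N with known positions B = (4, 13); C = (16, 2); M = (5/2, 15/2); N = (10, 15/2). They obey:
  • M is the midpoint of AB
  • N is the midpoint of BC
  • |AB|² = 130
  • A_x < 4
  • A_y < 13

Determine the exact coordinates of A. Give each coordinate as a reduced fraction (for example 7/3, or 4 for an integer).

A = (1, 2)

1. A_x = 1  [A = 2·M−B = 2·(5/2, 15/2)−(4, 13)]
2. A_y = 2  [A = 2·M−B = 2·(5/2, 15/2)−(4, 13)]
   so A = (1, 2)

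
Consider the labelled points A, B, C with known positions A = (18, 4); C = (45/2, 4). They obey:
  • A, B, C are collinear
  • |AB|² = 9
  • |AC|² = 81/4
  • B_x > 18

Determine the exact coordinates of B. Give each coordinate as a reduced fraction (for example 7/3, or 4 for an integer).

B = (21, 4)

1. B_x = 21  [[A, B, C are collinear ⇒ -9/2y+18=0] ∩ [|B−(18, 4)|²=9]]
2. B_y = 4  [[A, B, C are collinear ⇒ -9/2y+18=0] ∩ [|B−(18, 4)|²=9]]
   so B = (21, 4)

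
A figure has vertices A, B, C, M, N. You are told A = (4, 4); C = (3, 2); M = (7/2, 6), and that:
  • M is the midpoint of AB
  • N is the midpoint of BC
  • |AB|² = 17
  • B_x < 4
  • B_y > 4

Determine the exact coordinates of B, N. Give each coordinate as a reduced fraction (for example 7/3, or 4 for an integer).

1. B_x = 3  [B = 2·M−A = 2·(7/2, 6)−(4, 4)]
2. B_y = 8  [B = 2·M−A = 2·(7/2, 6)−(4, 4)]
   so B = (3, 8)
3. N_x = 3  [2·N = B+C = (3, 8)+(3, 2)]
4. N_y = 5  [2·N = B+C = (3, 8)+(3, 2)]
   so N = (3, 5)

B = (3, 8)
N = (3, 5)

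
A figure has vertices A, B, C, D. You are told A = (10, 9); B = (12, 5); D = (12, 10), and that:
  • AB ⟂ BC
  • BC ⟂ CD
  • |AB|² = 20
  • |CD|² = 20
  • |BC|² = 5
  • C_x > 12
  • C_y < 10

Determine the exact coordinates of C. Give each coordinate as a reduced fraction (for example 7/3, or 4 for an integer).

C = (14, 6)

1. C_x = 14  [[AB ⟂ BC ⇒ 2x-4y-4=0] ∩ [|C−(12, 10)|²=20]]
2. C_y = 6  [[AB ⟂ BC ⇒ 2x-4y-4=0] ∩ [|C−(12, 10)|²=20]]
   so C = (14, 6)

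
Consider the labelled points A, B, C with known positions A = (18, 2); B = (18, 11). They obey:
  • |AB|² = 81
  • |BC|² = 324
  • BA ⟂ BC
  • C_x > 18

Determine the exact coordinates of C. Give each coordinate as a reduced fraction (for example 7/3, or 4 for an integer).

1. C_x = 36  [[BA ⟂ BC ⇒ -9y+99=0] ∩ [|C−(18, 11)|²=324]]
2. C_y = 11  [[BA ⟂ BC ⇒ -9y+99=0] ∩ [|C−(18, 11)|²=324]]
   so C = (36, 11)

C = (36, 11)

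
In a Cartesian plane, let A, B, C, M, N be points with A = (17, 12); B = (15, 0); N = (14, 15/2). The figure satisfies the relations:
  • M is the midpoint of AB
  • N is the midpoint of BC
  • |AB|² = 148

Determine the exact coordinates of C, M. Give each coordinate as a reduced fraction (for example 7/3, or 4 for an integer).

1. M_x = 16  [2·M = A+B = (17, 12)+(15, 0)]
2. M_y = 6  [2·M = A+B = (17, 12)+(15, 0)]
   so M = (16, 6)
3. C_x = 13  [C = 2·N−B = 2·(14, 15/2)−(15, 0)]
4. C_y = 15  [C = 2·N−B = 2·(14, 15/2)−(15, 0)]
   so C = (13, 15)

C = (13, 15)
M = (16, 6)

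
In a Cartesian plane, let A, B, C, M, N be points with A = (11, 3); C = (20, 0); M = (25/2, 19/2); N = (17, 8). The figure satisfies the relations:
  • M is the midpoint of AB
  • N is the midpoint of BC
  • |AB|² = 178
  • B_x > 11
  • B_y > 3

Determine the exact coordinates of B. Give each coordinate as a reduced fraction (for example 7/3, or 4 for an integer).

B = (14, 16)

1. B_x = 14  [B = 2·M−A = 2·(25/2, 19/2)−(11, 3)]
2. B_y = 16  [B = 2·M−A = 2·(25/2, 19/2)−(11, 3)]
   so B = (14, 16)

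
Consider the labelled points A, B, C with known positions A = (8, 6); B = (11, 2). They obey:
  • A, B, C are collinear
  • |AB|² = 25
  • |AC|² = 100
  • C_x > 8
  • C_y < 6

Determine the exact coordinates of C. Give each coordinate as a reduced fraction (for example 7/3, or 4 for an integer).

C = (14, -2)

1. C_x = 14  [[A, B, C are collinear ⇒ 4x+3y-50=0] ∩ [|C−(8, 6)|²=100]]
2. C_y = -2  [[A, B, C are collinear ⇒ 4x+3y-50=0] ∩ [|C−(8, 6)|²=100]]
   so C = (14, -2)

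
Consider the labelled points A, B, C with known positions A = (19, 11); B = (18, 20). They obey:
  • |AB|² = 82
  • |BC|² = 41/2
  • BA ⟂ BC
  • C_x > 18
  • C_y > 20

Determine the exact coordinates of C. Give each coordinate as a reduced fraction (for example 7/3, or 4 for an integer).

1. C_x = 45/2  [[BA ⟂ BC ⇒ 1x-9y+162=0] ∩ [|C−(18, 20)|²=41/2]]
2. C_y = 41/2  [[BA ⟂ BC ⇒ 1x-9y+162=0] ∩ [|C−(18, 20)|²=41/2]]
   so C = (45/2, 41/2)

C = (45/2, 41/2)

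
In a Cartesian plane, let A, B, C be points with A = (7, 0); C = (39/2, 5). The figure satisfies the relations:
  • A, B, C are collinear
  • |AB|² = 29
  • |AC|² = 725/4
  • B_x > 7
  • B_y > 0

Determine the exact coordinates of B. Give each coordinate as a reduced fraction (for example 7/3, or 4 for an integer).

B = (12, 2)

1. B_x = 12  [[A, B, C are collinear ⇒ 5x-25/2y-35=0] ∩ [|B−(7, 0)|²=29]]
2. B_y = 2  [[A, B, C are collinear ⇒ 5x-25/2y-35=0] ∩ [|B−(7, 0)|²=29]]
   so B = (12, 2)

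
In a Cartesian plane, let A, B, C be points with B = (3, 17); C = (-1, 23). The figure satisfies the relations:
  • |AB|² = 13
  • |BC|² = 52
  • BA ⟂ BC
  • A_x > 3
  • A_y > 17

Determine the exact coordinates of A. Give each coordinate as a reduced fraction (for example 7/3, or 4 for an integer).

1. A_x = 6  [[BA ⟂ BC ⇒ -4x+6y-90=0] ∩ [|A−(3, 17)|²=13]]
2. A_y = 19  [[BA ⟂ BC ⇒ -4x+6y-90=0] ∩ [|A−(3, 17)|²=13]]
   so A = (6, 19)

A = (6, 19)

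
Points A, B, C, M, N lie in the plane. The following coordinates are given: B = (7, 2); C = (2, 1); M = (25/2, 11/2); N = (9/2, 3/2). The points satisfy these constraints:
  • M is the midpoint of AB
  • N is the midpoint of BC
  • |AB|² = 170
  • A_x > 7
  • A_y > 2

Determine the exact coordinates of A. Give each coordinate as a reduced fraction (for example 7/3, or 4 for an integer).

A = (18, 9)

1. A_x = 18  [A = 2·M−B = 2·(25/2, 11/2)−(7, 2)]
2. A_y = 9  [A = 2·M−B = 2·(25/2, 11/2)−(7, 2)]
   so A = (18, 9)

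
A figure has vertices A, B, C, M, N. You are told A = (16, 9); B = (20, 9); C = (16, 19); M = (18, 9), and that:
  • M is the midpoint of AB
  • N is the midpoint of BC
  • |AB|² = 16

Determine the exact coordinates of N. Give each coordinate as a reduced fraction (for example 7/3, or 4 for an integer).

1. N_x = 18  [2·N = B+C = (20, 9)+(16, 19)]
2. N_y = 14  [2·N = B+C = (20, 9)+(16, 19)]
   so N = (18, 14)

N = (18, 14)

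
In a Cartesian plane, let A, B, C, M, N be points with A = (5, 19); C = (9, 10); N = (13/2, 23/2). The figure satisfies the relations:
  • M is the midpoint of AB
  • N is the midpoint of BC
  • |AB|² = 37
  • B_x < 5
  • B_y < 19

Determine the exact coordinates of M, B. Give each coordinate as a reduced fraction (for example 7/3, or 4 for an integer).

M = (9/2, 16)
B = (4, 13)

1. B_x = 4  [B = 2·N−C = 2·(13/2, 23/2)−(9, 10)]
2. B_y = 13  [B = 2·N−C = 2·(13/2, 23/2)−(9, 10)]
   so B = (4, 13)
3. M_x = 9/2  [2·M = A+B = (5, 19)+(4, 13)]
4. M_y = 16  [2·M = A+B = (5, 19)+(4, 13)]
   so M = (9/2, 16)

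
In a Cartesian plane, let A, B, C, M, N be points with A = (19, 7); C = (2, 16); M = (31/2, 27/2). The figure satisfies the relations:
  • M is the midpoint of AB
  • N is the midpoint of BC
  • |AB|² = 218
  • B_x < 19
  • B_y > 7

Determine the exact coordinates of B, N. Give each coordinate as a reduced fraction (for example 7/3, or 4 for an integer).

B = (12, 20)
N = (7, 18)

1. B_x = 12  [B = 2·M−A = 2·(31/2, 27/2)−(19, 7)]
2. B_y = 20  [B = 2·M−A = 2·(31/2, 27/2)−(19, 7)]
   so B = (12, 20)
3. N_x = 7  [2·N = B+C = (12, 20)+(2, 16)]
4. N_y = 18  [2·N = B+C = (12, 20)+(2, 16)]
   so N = (7, 18)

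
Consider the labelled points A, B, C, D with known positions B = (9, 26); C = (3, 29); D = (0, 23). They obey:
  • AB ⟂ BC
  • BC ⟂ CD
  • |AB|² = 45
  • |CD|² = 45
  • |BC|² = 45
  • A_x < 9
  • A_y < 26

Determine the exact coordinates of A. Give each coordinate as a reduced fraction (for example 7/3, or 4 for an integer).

A = (6, 20)

1. A_x = 6  [[AB ⟂ BC ⇒ 6x-3y+24=0] ∩ [|A−(9, 26)|²=45]]
2. A_y = 20  [[AB ⟂ BC ⇒ 6x-3y+24=0] ∩ [|A−(9, 26)|²=45]]
   so A = (6, 20)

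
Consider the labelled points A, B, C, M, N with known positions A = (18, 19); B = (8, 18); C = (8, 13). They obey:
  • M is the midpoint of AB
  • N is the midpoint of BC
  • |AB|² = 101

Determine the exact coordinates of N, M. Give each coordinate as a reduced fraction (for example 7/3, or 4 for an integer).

N = (8, 31/2)
M = (13, 37/2)

1. M_x = 13  [2·M = A+B = (18, 19)+(8, 18)]
2. M_y = 37/2  [2·M = A+B = (18, 19)+(8, 18)]
   so M = (13, 37/2)
3. N_x = 8  [2·N = B+C = (8, 18)+(8, 13)]
4. N_y = 31/2  [2·N = B+C = (8, 18)+(8, 13)]
   so N = (8, 31/2)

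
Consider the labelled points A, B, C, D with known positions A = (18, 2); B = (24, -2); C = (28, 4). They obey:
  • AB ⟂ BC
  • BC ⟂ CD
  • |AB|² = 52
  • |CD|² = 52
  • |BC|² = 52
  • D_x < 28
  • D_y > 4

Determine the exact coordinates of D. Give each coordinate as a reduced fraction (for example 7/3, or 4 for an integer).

D = (22, 8)

1. D_x = 22  [[BC ⟂ CD ⇒ 4x+6y-136=0] ∩ [|D−(28, 4)|²=52]]
2. D_y = 8  [[BC ⟂ CD ⇒ 4x+6y-136=0] ∩ [|D−(28, 4)|²=52]]
   so D = (22, 8)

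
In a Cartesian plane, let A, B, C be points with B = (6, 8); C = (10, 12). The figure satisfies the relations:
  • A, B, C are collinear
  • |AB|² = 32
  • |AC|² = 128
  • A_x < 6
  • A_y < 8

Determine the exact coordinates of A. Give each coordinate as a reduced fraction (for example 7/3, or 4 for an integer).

A = (2, 4)

1. A_x = 2  [[A, B, C are collinear ⇒ -4x+4y-8=0] ∩ [|A−(6, 8)|²=32]]
2. A_y = 4  [[A, B, C are collinear ⇒ -4x+4y-8=0] ∩ [|A−(6, 8)|²=32]]
   so A = (2, 4)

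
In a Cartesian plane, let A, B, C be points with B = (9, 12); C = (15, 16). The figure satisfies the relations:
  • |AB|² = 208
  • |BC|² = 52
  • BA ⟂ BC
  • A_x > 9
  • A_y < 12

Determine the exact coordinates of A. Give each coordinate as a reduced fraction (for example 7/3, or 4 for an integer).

A = (17, 0)

1. A_x = 17  [[BA ⟂ BC ⇒ 6x+4y-102=0] ∩ [|A−(9, 12)|²=208]]
2. A_y = 0  [[BA ⟂ BC ⇒ 6x+4y-102=0] ∩ [|A−(9, 12)|²=208]]
   so A = (17, 0)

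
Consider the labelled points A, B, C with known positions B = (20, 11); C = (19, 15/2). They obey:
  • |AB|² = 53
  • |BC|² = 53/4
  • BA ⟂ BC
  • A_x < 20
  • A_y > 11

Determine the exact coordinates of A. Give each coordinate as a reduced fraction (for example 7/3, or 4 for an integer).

A = (13, 13)

1. A_x = 13  [[BA ⟂ BC ⇒ -1x-7/2y+117/2=0] ∩ [|A−(20, 11)|²=53]]
2. A_y = 13  [[BA ⟂ BC ⇒ -1x-7/2y+117/2=0] ∩ [|A−(20, 11)|²=53]]
   so A = (13, 13)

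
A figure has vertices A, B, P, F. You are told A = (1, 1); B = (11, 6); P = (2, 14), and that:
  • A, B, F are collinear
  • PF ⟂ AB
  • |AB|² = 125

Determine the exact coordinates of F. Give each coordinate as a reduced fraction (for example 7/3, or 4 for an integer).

1. F_x = 7  [[A, B, F are collinear ⇒ -5x+10y-5=0] ∩ [PF ⟂ AB ⇒ 10x+5y-90=0]]
2. F_y = 4  [[A, B, F are collinear ⇒ -5x+10y-5=0] ∩ [PF ⟂ AB ⇒ 10x+5y-90=0]]
   so F = (7, 4)

F = (7, 4)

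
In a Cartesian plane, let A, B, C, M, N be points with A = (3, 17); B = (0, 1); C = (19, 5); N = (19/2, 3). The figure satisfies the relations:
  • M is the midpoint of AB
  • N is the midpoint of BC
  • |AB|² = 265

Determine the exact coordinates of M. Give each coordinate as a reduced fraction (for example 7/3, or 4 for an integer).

1. M_x = 3/2  [2·M = A+B = (3, 17)+(0, 1)]
2. M_y = 9  [2·M = A+B = (3, 17)+(0, 1)]
   so M = (3/2, 9)

M = (3/2, 9)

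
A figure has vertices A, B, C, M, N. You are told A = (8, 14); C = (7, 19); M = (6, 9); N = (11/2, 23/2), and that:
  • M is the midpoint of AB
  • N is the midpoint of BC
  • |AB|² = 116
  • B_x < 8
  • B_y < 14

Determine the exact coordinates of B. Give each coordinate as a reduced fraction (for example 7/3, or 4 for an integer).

1. B_x = 4  [B = 2·M−A = 2·(6, 9)−(8, 14)]
2. B_y = 4  [B = 2·M−A = 2·(6, 9)−(8, 14)]
   so B = (4, 4)

B = (4, 4)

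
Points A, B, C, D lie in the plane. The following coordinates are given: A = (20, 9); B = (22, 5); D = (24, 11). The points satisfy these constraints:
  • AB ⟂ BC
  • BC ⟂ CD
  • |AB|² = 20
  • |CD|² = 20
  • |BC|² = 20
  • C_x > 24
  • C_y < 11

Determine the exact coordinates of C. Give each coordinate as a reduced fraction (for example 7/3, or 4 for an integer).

C = (26, 7)

1. C_x = 26  [[AB ⟂ BC ⇒ 2x-4y-24=0] ∩ [|C−(24, 11)|²=20]]
2. C_y = 7  [[AB ⟂ BC ⇒ 2x-4y-24=0] ∩ [|C−(24, 11)|²=20]]
   so C = (26, 7)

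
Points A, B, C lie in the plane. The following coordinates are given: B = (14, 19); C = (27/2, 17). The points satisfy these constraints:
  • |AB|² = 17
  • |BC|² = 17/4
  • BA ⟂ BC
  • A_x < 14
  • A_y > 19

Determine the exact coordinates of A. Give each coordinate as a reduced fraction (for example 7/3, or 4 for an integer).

A = (10, 20)

1. A_x = 10  [[BA ⟂ BC ⇒ -1/2x-2y+45=0] ∩ [|A−(14, 19)|²=17]]
2. A_y = 20  [[BA ⟂ BC ⇒ -1/2x-2y+45=0] ∩ [|A−(14, 19)|²=17]]
   so A = (10, 20)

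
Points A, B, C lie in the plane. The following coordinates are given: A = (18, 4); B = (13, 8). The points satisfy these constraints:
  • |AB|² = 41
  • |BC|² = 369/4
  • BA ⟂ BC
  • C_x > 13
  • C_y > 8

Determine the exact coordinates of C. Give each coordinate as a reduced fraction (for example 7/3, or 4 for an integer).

C = (19, 31/2)

1. C_x = 19  [[BA ⟂ BC ⇒ 5x-4y-33=0] ∩ [|C−(13, 8)|²=369/4]]
2. C_y = 31/2  [[BA ⟂ BC ⇒ 5x-4y-33=0] ∩ [|C−(13, 8)|²=369/4]]
   so C = (19, 31/2)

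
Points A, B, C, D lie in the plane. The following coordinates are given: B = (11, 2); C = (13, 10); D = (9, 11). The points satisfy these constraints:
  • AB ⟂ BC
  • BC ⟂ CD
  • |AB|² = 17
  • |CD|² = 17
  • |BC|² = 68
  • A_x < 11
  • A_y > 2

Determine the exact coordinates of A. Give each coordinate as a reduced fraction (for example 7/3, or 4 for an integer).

A = (7, 3)

1. A_x = 7  [[AB ⟂ BC ⇒ -2x-8y+38=0] ∩ [|A−(11, 2)|²=17]]
2. A_y = 3  [[AB ⟂ BC ⇒ -2x-8y+38=0] ∩ [|A−(11, 2)|²=17]]
   so A = (7, 3)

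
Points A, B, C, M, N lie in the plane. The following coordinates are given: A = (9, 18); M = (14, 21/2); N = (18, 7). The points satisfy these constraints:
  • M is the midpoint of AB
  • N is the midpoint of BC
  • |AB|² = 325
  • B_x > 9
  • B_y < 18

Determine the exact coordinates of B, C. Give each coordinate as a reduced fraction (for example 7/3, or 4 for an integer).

B = (19, 3)
C = (17, 11)

1. B_x = 19  [B = 2·M−A = 2·(14, 21/2)−(9, 18)]
2. B_y = 3  [B = 2·M−A = 2·(14, 21/2)−(9, 18)]
   so B = (19, 3)
3. C_x = 17  [C = 2·N−B = 2·(18, 7)−(19, 3)]
4. C_y = 11  [C = 2·N−B = 2·(18, 7)−(19, 3)]
   so C = (17, 11)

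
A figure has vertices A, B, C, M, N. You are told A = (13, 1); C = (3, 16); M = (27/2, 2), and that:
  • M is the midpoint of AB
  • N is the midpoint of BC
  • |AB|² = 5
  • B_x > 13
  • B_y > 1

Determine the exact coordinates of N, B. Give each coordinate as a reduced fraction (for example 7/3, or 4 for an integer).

1. B_x = 14  [B = 2·M−A = 2·(27/2, 2)−(13, 1)]
2. B_y = 3  [B = 2·M−A = 2·(27/2, 2)−(13, 1)]
   so B = (14, 3)
3. N_x = 17/2  [2·N = B+C = (14, 3)+(3, 16)]
4. N_y = 19/2  [2·N = B+C = (14, 3)+(3, 16)]
   so N = (17/2, 19/2)

N = (17/2, 19/2)
B = (14, 3)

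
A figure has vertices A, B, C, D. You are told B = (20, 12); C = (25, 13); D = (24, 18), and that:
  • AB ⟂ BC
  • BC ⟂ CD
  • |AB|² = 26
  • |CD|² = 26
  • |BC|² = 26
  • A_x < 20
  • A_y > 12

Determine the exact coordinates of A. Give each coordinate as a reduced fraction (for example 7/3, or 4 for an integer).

1. A_x = 19  [[AB ⟂ BC ⇒ -5x-1y+112=0] ∩ [|A−(20, 12)|²=26]]
2. A_y = 17  [[AB ⟂ BC ⇒ -5x-1y+112=0] ∩ [|A−(20, 12)|²=26]]
   so A = (19, 17)

A = (19, 17)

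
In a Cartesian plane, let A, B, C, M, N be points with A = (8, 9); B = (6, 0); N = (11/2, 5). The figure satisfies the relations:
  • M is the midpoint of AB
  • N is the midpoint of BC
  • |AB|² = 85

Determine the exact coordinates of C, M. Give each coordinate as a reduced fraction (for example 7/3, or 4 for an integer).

C = (5, 10)
M = (7, 9/2)

1. M_x = 7  [2·M = A+B = (8, 9)+(6, 0)]
2. M_y = 9/2  [2·M = A+B = (8, 9)+(6, 0)]
   so M = (7, 9/2)
3. C_x = 5  [C = 2·N−B = 2·(11/2, 5)−(6, 0)]
4. C_y = 10  [C = 2·N−B = 2·(11/2, 5)−(6, 0)]
   so C = (5, 10)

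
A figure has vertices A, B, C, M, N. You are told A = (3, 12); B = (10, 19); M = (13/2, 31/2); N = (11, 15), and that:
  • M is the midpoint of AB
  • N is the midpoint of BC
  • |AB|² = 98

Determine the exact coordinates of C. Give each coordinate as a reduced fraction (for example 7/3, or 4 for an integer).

1. C_x = 12  [C = 2·N−B = 2·(11, 15)−(10, 19)]
2. C_y = 11  [C = 2·N−B = 2·(11, 15)−(10, 19)]
   so C = (12, 11)

C = (12, 11)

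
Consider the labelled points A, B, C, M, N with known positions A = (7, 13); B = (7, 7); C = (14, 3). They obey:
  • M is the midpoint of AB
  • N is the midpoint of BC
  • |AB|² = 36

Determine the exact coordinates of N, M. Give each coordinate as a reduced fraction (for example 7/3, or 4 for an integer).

1. M_x = 7  [2·M = A+B = (7, 13)+(7, 7)]
2. M_y = 10  [2·M = A+B = (7, 13)+(7, 7)]
   so M = (7, 10)
3. N_x = 21/2  [2·N = B+C = (7, 7)+(14, 3)]
4. N_y = 5  [2·N = B+C = (7, 7)+(14, 3)]
   so N = (21/2, 5)

N = (21/2, 5)
M = (7, 10)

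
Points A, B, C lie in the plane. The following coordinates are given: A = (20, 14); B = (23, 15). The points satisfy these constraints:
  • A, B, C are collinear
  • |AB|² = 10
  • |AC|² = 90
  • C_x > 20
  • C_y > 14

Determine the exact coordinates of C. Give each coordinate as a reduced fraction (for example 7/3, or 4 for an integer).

C = (29, 17)

1. C_x = 29  [[A, B, C are collinear ⇒ -1x+3y-22=0] ∩ [|C−(20, 14)|²=90]]
2. C_y = 17  [[A, B, C are collinear ⇒ -1x+3y-22=0] ∩ [|C−(20, 14)|²=90]]
   so C = (29, 17)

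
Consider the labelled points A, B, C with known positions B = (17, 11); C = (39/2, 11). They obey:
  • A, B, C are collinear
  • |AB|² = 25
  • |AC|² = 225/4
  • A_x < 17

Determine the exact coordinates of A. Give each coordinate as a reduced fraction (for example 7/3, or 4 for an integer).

1. A_x = 12  [[A, B, C are collinear ⇒ 5/2y-55/2=0] ∩ [|A−(17, 11)|²=25]]
2. A_y = 11  [[A, B, C are collinear ⇒ 5/2y-55/2=0] ∩ [|A−(17, 11)|²=25]]
   so A = (12, 11)

A = (12, 11)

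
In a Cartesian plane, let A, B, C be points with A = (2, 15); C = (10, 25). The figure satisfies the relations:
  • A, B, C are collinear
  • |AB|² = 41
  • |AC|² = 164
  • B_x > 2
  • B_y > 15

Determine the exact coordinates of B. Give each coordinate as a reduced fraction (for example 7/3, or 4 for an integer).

1. B_x = 6  [[A, B, C are collinear ⇒ 10x-8y+100=0] ∩ [|B−(2, 15)|²=41]]
2. B_y = 20  [[A, B, C are collinear ⇒ 10x-8y+100=0] ∩ [|B−(2, 15)|²=41]]
   so B = (6, 20)

B = (6, 20)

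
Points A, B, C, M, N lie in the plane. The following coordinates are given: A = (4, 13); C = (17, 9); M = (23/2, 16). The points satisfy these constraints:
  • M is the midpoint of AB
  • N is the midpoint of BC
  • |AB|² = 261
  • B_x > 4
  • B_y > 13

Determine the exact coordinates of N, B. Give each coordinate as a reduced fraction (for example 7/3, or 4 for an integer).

1. B_x = 19  [B = 2·M−A = 2·(23/2, 16)−(4, 13)]
2. B_y = 19  [B = 2·M−A = 2·(23/2, 16)−(4, 13)]
   so B = (19, 19)
3. N_x = 18  [2·N = B+C = (19, 19)+(17, 9)]
4. N_y = 14  [2·N = B+C = (19, 19)+(17, 9)]
   so N = (18, 14)

N = (18, 14)
B = (19, 19)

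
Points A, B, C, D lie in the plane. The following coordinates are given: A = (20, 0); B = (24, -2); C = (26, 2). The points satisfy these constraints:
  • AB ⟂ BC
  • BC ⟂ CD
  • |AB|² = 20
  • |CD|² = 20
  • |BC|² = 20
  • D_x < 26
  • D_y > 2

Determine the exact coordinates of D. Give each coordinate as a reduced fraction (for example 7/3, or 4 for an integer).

1. D_x = 22  [[BC ⟂ CD ⇒ 2x+4y-60=0] ∩ [|D−(26, 2)|²=20]]
2. D_y = 4  [[BC ⟂ CD ⇒ 2x+4y-60=0] ∩ [|D−(26, 2)|²=20]]
   so D = (22, 4)

D = (22, 4)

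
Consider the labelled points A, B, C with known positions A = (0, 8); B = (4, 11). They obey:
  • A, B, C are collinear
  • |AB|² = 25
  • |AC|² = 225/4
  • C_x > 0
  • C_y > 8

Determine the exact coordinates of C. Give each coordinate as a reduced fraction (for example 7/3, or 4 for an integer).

C = (6, 25/2)

1. C_x = 6  [[A, B, C are collinear ⇒ -3x+4y-32=0] ∩ [|C−(0, 8)|²=225/4]]
2. C_y = 25/2  [[A, B, C are collinear ⇒ -3x+4y-32=0] ∩ [|C−(0, 8)|²=225/4]]
   so C = (6, 25/2)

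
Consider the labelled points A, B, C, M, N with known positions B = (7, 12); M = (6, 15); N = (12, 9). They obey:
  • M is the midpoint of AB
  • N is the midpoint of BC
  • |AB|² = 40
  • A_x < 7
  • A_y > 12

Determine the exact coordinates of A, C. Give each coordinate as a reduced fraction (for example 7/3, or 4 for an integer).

1. A_x = 5  [A = 2·M−B = 2·(6, 15)−(7, 12)]
2. A_y = 18  [A = 2·M−B = 2·(6, 15)−(7, 12)]
   so A = (5, 18)
3. C_x = 17  [C = 2·N−B = 2·(12, 9)−(7, 12)]
4. C_y = 6  [C = 2·N−B = 2·(12, 9)−(7, 12)]
   so C = (17, 6)

A = (5, 18)
C = (17, 6)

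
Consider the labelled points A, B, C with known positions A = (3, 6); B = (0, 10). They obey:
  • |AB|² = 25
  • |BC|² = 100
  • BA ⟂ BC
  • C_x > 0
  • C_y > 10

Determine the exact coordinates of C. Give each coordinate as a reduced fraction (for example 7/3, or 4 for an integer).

1. C_x = 8  [[BA ⟂ BC ⇒ 3x-4y+40=0] ∩ [|C−(0, 10)|²=100]]
2. C_y = 16  [[BA ⟂ BC ⇒ 3x-4y+40=0] ∩ [|C−(0, 10)|²=100]]
   so C = (8, 16)

C = (8, 16)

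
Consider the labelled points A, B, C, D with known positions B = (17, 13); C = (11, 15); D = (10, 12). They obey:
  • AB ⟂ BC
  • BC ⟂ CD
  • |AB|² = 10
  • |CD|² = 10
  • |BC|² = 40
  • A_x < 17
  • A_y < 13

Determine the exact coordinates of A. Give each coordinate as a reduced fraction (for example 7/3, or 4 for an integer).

A = (16, 10)

1. A_x = 16  [[AB ⟂ BC ⇒ 6x-2y-76=0] ∩ [|A−(17, 13)|²=10]]
2. A_y = 10  [[AB ⟂ BC ⇒ 6x-2y-76=0] ∩ [|A−(17, 13)|²=10]]
   so A = (16, 10)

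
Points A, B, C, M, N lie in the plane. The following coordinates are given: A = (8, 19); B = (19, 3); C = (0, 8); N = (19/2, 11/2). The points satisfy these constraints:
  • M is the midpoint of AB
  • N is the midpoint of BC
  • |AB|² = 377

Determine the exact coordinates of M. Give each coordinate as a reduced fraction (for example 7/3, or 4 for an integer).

1. M_x = 27/2  [2·M = A+B = (8, 19)+(19, 3)]
2. M_y = 11  [2·M = A+B = (8, 19)+(19, 3)]
   so M = (27/2, 11)

M = (27/2, 11)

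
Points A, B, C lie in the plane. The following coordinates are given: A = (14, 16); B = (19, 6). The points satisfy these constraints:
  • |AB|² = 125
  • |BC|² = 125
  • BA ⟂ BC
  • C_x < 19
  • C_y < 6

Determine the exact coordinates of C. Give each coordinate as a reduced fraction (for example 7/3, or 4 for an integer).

C = (9, 1)

1. C_x = 9  [[BA ⟂ BC ⇒ -5x+10y+35=0] ∩ [|C−(19, 6)|²=125]]
2. C_y = 1  [[BA ⟂ BC ⇒ -5x+10y+35=0] ∩ [|C−(19, 6)|²=125]]
   so C = (9, 1)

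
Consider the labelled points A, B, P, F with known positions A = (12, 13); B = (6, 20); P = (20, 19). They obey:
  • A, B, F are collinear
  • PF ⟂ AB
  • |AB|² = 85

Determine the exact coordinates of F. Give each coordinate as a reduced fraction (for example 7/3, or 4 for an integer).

F = (1056/85, 1063/85)

1. F_x = 1056/85  [[A, B, F are collinear ⇒ -7x-6y+162=0] ∩ [PF ⟂ AB ⇒ -6x+7y-13=0]]
2. F_y = 1063/85  [[A, B, F are collinear ⇒ -7x-6y+162=0] ∩ [PF ⟂ AB ⇒ -6x+7y-13=0]]
   so F = (1056/85, 1063/85)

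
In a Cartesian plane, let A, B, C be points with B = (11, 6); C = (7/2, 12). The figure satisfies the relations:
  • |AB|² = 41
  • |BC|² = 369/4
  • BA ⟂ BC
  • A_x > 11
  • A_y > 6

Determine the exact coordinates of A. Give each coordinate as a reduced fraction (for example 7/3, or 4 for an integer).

A = (15, 11)

1. A_x = 15  [[BA ⟂ BC ⇒ -15/2x+6y+93/2=0] ∩ [|A−(11, 6)|²=41]]
2. A_y = 11  [[BA ⟂ BC ⇒ -15/2x+6y+93/2=0] ∩ [|A−(11, 6)|²=41]]
   so A = (15, 11)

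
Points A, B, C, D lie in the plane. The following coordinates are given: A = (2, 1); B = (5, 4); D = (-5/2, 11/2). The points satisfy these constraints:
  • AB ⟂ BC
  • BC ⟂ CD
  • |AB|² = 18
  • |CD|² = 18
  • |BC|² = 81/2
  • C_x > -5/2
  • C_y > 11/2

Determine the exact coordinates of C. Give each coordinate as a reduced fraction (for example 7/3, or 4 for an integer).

C = (1/2, 17/2)

1. C_x = 1/2  [[AB ⟂ BC ⇒ 3x+3y-27=0] ∩ [|C−(-5/2, 11/2)|²=18]]
2. C_y = 17/2  [[AB ⟂ BC ⇒ 3x+3y-27=0] ∩ [|C−(-5/2, 11/2)|²=18]]
   so C = (1/2, 17/2)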